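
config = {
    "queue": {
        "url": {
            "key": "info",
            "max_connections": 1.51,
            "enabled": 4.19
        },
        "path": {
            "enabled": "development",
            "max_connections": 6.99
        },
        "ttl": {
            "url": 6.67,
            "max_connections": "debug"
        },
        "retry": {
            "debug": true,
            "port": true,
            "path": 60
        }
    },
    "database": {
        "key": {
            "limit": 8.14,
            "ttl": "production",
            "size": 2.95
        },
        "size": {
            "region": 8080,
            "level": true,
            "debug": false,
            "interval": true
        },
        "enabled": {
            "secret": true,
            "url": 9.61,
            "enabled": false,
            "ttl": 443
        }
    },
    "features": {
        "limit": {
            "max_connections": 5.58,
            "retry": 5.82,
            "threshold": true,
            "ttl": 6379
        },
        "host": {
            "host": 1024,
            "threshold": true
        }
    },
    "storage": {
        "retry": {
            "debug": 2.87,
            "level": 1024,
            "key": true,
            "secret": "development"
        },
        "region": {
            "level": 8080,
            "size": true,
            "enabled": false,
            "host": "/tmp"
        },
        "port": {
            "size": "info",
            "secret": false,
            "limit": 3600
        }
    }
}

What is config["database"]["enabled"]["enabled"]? False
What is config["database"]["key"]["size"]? 2.95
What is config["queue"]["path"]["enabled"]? "development"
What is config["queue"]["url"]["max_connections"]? 1.51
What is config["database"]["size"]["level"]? True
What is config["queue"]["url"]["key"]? "info"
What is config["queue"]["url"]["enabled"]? 4.19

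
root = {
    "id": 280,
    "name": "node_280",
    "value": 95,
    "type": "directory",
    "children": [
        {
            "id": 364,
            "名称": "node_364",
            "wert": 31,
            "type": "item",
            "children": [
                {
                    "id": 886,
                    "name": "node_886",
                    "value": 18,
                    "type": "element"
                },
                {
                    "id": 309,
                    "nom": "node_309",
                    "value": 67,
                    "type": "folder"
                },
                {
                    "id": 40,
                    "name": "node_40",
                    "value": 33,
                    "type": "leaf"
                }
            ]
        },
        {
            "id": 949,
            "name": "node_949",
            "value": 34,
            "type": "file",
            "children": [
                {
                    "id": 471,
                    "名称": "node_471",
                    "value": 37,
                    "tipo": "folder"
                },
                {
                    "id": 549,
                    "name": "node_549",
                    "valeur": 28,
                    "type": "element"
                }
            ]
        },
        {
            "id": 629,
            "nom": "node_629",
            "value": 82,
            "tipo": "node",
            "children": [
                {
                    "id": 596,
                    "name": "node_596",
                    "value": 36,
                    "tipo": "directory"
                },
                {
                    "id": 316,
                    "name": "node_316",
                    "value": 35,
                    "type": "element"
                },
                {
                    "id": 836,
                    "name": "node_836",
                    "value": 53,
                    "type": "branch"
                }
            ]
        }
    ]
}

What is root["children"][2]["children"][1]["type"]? "element"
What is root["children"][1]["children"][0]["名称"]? "node_471"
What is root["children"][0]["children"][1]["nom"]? "node_309"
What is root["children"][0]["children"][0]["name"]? "node_886"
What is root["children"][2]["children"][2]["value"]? 53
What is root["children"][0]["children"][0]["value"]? 18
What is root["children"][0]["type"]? "item"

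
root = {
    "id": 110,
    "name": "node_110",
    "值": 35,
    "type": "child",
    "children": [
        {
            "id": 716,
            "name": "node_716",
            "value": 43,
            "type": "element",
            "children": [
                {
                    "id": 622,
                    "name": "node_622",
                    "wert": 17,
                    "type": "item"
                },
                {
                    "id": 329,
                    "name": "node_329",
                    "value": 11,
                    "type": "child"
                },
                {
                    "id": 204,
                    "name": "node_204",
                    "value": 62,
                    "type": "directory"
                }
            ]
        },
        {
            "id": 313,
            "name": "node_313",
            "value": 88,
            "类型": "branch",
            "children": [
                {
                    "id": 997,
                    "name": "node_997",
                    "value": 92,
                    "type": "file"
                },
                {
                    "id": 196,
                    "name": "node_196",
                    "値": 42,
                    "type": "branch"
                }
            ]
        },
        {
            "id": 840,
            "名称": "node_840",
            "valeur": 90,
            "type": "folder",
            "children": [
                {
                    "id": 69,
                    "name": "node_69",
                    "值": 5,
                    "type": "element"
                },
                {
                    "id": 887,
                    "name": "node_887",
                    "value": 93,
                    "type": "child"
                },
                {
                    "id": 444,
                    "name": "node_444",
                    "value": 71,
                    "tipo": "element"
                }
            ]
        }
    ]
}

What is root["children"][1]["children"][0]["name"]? "node_997"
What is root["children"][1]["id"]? 313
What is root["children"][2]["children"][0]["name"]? "node_69"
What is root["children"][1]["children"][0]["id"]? 997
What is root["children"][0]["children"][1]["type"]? "child"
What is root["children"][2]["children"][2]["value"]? 71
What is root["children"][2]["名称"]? "node_840"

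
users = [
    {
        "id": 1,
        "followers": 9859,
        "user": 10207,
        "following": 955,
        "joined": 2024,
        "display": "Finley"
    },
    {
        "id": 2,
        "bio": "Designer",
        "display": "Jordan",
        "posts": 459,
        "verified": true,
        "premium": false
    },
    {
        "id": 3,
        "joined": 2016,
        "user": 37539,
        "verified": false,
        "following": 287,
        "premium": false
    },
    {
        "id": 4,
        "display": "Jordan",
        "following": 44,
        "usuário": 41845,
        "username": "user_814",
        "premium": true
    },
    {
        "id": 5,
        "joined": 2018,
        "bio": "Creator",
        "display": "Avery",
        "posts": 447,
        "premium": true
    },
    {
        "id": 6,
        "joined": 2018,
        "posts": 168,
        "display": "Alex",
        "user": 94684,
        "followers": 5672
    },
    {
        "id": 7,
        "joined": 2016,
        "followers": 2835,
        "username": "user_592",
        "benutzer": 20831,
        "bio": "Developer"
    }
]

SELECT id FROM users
[1, 2, 3, 4, 5, 6, 7]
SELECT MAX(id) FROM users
7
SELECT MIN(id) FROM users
1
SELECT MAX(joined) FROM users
2024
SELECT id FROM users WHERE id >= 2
[2, 3, 4, 5, 6, 7]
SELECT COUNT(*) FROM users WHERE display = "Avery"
1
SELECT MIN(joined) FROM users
2016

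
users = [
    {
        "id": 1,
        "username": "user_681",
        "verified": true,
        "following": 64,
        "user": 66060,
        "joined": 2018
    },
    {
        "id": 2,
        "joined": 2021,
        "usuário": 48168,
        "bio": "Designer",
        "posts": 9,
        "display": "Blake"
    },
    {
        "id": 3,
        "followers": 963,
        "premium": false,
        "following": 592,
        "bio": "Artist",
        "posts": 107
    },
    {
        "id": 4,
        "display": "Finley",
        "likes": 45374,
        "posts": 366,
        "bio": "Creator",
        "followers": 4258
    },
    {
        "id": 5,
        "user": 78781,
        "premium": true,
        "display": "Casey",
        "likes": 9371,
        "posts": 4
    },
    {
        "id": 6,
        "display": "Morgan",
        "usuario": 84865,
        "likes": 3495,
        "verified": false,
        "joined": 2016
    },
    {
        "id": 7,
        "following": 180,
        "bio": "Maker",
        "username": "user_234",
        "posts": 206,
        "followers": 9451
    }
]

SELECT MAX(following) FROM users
592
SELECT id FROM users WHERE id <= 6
[1, 2, 3, 4, 5, 6]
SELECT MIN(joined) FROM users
2016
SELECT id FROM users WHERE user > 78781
[]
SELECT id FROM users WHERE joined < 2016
[]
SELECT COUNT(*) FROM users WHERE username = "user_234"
1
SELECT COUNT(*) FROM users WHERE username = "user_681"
1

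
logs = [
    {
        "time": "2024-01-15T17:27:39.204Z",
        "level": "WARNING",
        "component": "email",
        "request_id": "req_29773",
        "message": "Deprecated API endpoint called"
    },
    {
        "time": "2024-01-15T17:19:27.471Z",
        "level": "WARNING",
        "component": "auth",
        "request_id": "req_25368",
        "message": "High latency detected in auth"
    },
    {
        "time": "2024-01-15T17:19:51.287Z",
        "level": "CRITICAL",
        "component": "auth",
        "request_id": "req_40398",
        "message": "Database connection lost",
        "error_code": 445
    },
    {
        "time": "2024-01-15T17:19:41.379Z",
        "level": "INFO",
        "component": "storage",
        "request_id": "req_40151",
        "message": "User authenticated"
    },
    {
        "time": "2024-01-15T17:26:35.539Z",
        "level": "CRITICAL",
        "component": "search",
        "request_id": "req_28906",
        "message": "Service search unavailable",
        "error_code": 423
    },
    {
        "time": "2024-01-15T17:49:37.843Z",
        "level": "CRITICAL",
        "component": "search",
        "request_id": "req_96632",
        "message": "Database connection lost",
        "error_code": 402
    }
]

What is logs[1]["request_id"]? "req_25368"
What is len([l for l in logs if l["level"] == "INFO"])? 1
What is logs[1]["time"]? "2024-01-15T17:19:27.471Z"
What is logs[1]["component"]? "auth"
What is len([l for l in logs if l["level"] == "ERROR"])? 0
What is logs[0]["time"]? "2024-01-15T17:27:39.204Z"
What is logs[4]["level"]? "CRITICAL"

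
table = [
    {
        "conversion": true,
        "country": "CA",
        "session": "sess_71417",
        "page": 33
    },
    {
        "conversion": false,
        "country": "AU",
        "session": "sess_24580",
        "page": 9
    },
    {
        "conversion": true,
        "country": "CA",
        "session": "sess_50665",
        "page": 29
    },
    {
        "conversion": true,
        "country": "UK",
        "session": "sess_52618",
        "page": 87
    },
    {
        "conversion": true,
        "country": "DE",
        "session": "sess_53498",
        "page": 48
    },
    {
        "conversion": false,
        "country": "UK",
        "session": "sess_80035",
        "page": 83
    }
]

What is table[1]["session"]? "sess_24580"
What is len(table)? 6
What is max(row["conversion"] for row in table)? True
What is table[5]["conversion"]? False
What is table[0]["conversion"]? True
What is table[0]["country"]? "CA"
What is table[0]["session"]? "sess_71417"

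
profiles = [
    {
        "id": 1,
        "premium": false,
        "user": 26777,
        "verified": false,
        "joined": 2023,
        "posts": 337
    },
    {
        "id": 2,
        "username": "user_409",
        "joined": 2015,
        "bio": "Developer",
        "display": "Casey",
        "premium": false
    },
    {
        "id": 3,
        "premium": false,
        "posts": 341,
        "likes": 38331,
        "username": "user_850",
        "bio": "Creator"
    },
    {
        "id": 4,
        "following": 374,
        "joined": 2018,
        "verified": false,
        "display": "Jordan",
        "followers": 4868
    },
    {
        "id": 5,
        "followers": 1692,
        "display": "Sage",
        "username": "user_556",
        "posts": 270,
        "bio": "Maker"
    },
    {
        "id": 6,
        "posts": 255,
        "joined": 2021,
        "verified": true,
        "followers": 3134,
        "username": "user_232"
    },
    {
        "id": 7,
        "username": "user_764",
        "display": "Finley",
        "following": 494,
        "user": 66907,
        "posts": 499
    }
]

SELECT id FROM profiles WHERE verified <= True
[1, 4, 6]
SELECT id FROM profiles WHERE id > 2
[3, 4, 5, 6, 7]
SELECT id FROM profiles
[1, 2, 3, 4, 5, 6, 7]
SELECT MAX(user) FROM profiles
66907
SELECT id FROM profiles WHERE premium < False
[]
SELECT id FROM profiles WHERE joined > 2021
[1]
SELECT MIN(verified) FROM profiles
False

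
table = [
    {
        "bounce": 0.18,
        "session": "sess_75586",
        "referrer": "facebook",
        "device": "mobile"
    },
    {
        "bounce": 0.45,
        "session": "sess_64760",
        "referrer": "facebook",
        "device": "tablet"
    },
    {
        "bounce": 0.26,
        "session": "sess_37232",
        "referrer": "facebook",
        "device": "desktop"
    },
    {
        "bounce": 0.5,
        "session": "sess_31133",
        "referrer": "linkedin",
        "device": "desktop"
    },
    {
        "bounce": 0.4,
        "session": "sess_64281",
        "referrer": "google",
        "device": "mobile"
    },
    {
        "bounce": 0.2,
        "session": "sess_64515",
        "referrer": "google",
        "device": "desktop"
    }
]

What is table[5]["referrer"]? "google"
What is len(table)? 6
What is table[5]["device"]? "desktop"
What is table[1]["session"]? "sess_64760"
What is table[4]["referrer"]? "google"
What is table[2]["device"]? "desktop"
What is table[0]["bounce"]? 0.18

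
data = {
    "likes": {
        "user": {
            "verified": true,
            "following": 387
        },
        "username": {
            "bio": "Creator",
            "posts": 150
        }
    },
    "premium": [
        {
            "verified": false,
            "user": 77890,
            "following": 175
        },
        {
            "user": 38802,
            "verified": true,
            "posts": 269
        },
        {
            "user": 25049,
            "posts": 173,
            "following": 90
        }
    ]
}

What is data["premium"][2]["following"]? 90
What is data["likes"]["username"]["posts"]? 150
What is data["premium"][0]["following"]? 175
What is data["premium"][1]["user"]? 38802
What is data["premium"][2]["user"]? 25049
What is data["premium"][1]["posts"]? 269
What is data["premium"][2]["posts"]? 173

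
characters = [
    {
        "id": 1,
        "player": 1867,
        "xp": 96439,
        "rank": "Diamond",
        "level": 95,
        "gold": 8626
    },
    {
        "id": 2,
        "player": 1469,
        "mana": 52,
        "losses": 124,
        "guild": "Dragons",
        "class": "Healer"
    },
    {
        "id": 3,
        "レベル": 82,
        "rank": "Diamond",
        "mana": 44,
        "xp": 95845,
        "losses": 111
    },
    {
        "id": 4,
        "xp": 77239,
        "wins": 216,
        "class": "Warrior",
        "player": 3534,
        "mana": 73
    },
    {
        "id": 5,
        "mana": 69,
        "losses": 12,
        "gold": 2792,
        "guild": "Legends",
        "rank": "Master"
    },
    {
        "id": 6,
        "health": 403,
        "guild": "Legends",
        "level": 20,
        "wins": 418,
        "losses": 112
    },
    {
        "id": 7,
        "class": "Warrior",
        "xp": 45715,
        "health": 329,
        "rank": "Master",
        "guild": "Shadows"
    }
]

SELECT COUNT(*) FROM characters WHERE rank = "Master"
2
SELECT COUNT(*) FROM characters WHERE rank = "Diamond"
2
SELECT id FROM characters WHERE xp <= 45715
[7]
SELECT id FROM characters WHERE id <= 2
[1, 2]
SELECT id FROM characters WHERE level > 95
[]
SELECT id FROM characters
[1, 2, 3, 4, 5, 6, 7]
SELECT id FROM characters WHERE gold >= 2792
[1, 5]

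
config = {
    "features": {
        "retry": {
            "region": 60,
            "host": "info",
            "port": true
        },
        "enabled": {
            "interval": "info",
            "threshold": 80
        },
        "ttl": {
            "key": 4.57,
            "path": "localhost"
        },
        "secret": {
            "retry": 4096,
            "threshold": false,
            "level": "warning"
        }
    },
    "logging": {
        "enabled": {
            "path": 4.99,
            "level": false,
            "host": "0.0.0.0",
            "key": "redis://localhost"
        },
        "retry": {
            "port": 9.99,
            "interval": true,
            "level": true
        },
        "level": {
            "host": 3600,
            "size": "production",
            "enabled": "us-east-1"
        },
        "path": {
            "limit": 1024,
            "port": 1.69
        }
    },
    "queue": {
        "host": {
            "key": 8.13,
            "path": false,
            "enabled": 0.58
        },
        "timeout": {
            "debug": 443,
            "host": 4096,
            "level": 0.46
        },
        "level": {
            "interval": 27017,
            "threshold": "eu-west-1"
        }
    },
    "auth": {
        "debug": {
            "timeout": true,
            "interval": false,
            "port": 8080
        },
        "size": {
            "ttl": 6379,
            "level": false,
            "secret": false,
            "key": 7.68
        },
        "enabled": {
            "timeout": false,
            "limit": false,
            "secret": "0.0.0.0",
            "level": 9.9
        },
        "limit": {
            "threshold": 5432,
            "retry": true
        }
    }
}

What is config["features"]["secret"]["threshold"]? False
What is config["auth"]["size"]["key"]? 7.68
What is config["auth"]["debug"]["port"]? 8080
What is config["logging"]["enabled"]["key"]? "redis://localhost"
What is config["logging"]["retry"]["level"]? True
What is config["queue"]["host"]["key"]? 8.13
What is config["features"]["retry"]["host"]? "info"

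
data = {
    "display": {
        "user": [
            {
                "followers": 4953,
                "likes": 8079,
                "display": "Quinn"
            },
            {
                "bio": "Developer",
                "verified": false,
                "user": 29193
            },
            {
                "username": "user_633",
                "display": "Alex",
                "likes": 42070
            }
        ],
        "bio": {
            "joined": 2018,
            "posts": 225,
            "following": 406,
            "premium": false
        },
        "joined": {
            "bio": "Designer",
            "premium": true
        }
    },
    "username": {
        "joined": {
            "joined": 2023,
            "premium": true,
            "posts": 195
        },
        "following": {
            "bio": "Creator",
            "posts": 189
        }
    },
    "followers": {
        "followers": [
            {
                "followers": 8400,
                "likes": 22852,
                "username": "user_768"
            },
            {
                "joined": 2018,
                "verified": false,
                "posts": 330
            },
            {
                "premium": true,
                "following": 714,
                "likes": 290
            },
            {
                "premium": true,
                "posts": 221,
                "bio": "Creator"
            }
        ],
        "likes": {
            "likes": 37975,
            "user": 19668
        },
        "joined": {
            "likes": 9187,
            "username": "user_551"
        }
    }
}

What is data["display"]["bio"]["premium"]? False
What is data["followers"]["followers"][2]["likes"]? 290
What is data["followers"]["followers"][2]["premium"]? True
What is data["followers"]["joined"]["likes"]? 9187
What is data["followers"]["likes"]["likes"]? 37975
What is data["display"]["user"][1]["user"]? 29193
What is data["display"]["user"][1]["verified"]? False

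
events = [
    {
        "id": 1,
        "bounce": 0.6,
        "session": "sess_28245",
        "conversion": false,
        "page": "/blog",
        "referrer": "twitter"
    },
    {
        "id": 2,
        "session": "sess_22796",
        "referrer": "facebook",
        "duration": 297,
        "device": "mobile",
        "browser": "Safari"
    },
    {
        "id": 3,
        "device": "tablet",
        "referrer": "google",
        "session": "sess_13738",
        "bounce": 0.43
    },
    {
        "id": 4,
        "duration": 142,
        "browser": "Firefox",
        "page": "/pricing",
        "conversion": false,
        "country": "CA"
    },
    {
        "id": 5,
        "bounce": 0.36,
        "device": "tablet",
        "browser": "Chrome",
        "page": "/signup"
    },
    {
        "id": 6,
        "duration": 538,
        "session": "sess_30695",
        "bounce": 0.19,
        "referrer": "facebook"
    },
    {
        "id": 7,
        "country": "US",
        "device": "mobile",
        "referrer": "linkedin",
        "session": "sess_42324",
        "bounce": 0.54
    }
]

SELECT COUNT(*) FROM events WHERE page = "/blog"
1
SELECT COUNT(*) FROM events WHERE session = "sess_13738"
1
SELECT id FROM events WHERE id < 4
[1, 2, 3]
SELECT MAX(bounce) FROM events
0.6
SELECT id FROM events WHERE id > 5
[6, 7]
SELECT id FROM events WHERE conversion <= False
[1, 4]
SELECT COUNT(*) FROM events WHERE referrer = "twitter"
1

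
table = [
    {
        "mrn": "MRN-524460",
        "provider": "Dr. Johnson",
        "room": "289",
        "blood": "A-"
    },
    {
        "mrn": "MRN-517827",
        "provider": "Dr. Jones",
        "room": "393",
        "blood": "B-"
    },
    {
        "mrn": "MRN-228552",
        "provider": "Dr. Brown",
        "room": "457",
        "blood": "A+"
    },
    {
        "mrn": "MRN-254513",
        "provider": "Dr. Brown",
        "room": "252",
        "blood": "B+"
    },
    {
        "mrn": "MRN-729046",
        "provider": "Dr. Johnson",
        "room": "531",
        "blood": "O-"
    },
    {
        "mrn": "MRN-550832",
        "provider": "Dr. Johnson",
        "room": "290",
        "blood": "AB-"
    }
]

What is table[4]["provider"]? "Dr. Johnson"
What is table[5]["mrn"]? "MRN-550832"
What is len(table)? 6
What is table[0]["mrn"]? "MRN-524460"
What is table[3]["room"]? "252"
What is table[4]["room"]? "531"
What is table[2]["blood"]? "A+"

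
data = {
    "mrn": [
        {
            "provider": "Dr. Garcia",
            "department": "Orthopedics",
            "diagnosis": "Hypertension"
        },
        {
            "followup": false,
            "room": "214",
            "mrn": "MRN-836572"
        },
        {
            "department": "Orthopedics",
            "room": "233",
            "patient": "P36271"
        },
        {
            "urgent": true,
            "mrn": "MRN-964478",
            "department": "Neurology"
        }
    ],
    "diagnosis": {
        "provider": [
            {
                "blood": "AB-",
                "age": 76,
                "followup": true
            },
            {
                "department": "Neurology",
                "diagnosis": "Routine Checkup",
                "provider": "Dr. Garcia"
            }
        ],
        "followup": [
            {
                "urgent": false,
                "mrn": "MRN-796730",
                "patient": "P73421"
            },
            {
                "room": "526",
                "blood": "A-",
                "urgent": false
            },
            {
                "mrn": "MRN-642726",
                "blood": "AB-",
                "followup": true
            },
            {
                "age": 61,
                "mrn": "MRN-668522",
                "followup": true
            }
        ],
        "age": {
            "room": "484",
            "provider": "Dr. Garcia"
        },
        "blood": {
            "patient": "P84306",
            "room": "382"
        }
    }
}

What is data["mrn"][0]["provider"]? "Dr. Garcia"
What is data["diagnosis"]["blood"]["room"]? "382"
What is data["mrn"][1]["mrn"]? "MRN-836572"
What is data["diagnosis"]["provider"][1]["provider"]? "Dr. Garcia"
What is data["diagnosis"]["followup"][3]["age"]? 61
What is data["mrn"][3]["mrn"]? "MRN-964478"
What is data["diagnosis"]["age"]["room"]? "484"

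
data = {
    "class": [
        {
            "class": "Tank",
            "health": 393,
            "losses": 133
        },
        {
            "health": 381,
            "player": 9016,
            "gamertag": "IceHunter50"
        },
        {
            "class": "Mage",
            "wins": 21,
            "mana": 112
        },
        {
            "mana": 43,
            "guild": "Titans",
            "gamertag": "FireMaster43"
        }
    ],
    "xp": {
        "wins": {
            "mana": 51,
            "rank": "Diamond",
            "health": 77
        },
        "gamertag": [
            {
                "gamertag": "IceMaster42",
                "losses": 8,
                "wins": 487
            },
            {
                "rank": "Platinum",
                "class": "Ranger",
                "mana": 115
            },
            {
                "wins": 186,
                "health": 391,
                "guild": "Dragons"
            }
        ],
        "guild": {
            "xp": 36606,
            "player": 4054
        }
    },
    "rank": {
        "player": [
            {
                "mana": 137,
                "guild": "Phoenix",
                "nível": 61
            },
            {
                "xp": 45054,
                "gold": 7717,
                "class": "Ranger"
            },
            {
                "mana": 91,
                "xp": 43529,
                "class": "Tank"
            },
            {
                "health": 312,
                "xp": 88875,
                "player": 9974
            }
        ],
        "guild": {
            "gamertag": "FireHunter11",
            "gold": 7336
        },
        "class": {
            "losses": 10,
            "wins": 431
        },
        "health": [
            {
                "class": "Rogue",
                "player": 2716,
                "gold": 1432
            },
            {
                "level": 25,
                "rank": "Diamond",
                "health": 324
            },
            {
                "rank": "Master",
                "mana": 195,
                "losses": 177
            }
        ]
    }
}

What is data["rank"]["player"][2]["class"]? "Tank"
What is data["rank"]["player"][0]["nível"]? 61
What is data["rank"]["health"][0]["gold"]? 1432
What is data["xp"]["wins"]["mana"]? 51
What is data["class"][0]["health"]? 393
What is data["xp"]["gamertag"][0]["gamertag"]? "IceMaster42"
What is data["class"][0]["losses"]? 133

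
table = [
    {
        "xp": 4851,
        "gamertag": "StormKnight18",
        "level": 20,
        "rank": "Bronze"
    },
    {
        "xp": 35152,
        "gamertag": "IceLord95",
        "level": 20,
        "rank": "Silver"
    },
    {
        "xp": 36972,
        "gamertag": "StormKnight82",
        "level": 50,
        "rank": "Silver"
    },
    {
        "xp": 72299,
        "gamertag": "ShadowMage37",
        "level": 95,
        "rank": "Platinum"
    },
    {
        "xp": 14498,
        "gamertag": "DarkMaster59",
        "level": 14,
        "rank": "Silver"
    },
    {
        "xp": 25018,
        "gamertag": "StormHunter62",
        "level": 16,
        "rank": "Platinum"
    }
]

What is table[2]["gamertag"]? "StormKnight82"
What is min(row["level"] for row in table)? 14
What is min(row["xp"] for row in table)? 4851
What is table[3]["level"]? 95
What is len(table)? 6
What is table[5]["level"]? 16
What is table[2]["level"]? 50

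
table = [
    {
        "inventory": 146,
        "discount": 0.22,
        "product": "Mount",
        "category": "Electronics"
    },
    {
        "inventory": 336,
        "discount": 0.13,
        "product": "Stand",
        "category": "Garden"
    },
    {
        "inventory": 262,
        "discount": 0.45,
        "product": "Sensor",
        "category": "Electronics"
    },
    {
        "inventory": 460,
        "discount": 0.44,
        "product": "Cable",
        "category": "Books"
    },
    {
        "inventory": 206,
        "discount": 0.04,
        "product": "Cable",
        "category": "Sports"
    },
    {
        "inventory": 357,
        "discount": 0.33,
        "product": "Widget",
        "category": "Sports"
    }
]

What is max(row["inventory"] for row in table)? 460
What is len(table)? 6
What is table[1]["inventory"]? 336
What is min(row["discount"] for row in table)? 0.04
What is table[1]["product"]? "Stand"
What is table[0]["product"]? "Mount"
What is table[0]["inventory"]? 146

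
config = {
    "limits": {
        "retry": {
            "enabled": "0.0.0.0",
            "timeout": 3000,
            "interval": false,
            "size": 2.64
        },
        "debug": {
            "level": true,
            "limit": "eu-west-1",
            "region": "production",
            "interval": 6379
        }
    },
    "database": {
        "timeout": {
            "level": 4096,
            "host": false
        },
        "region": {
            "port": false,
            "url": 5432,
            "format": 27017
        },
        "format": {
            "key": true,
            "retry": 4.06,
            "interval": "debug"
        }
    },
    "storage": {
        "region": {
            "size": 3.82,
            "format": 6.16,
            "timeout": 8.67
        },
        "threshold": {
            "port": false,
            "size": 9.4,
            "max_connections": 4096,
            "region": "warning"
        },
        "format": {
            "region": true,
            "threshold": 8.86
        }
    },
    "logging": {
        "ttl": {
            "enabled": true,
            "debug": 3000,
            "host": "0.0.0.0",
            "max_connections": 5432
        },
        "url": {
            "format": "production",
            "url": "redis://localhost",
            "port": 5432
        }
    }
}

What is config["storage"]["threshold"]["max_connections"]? 4096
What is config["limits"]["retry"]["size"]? 2.64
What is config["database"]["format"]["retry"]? 4.06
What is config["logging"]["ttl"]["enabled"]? True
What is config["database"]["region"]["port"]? False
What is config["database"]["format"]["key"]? True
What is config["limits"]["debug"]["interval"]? 6379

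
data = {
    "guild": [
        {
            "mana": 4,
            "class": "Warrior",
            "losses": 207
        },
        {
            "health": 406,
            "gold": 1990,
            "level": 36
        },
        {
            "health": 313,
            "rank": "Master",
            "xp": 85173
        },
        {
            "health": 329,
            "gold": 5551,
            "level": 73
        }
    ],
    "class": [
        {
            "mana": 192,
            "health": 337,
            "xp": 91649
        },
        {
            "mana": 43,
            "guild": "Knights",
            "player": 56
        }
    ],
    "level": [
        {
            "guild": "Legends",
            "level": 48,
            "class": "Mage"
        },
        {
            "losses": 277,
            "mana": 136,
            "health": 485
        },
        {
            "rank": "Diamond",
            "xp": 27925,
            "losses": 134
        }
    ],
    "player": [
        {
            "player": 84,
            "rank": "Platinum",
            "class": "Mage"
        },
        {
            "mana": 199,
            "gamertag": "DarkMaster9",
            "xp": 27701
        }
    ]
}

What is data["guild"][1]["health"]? 406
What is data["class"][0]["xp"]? 91649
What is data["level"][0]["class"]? "Mage"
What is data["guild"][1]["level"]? 36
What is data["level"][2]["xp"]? 27925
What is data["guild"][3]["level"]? 73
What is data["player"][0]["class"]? "Mage"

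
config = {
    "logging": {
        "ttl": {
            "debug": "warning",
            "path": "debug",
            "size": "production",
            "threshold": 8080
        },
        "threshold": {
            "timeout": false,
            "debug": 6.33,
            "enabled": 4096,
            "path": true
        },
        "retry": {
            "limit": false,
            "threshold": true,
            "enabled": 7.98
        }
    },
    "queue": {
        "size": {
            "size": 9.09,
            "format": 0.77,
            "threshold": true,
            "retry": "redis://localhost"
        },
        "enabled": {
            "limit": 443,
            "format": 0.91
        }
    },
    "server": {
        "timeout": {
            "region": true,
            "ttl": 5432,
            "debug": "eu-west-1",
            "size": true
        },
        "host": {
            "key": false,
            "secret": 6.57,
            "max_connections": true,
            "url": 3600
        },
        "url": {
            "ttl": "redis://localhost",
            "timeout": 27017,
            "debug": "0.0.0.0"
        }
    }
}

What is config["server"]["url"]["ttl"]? "redis://localhost"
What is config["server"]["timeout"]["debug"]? "eu-west-1"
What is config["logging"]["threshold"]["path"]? True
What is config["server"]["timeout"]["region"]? True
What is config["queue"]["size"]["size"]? 9.09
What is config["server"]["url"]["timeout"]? 27017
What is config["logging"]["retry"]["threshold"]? True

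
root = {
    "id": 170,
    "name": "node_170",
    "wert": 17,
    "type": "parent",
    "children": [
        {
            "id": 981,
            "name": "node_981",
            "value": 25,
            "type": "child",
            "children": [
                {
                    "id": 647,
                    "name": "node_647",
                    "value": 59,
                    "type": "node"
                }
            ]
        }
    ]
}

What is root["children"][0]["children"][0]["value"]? 59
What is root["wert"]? 17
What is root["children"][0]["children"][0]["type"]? "node"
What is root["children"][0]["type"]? "child"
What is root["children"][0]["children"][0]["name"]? "node_647"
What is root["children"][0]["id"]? 981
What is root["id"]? 170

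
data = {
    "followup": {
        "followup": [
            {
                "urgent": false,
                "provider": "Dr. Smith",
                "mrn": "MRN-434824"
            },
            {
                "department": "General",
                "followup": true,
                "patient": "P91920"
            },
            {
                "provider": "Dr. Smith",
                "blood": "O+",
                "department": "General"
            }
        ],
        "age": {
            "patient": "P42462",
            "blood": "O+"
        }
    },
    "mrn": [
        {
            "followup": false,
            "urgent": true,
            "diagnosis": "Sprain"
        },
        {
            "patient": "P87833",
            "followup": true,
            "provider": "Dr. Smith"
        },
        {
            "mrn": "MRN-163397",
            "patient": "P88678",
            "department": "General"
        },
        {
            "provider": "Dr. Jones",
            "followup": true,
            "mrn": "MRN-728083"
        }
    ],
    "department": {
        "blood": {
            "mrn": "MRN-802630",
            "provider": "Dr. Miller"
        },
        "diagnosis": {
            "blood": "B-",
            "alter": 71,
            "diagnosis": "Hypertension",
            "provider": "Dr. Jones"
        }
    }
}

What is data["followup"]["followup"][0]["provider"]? "Dr. Smith"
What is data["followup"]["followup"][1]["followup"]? True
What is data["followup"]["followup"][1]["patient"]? "P91920"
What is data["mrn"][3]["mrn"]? "MRN-728083"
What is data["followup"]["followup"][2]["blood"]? "O+"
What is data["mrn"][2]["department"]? "General"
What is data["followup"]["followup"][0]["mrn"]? "MRN-434824"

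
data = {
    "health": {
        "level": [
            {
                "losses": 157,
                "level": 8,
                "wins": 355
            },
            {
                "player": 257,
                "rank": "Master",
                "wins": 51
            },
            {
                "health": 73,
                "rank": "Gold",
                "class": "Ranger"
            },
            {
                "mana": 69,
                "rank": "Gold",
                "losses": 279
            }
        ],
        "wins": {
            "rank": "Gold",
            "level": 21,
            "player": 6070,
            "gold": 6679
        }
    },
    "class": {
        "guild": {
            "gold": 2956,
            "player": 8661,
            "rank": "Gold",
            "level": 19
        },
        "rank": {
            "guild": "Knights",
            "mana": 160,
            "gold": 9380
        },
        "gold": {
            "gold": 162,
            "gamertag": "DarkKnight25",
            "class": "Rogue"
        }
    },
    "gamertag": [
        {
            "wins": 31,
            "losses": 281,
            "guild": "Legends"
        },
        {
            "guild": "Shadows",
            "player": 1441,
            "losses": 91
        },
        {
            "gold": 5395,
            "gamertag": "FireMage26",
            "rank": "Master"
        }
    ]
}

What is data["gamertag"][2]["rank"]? "Master"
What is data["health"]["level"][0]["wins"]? 355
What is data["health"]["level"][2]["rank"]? "Gold"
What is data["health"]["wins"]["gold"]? 6679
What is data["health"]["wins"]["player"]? 6070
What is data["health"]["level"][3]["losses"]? 279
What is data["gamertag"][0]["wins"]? 31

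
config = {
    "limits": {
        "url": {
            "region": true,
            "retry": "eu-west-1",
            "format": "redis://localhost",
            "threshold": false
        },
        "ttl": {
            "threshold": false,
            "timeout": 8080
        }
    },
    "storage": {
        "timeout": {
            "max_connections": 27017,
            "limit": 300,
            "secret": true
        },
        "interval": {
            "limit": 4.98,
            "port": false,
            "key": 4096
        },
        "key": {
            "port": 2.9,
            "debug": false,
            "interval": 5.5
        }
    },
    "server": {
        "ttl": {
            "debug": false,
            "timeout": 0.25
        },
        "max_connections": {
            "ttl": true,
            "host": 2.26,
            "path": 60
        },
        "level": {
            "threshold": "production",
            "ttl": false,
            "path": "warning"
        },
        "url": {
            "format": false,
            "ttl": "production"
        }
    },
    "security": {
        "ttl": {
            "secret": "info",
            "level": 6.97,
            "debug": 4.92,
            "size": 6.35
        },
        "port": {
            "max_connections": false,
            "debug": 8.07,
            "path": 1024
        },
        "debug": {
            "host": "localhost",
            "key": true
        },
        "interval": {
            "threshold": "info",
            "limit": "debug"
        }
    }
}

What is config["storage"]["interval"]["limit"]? 4.98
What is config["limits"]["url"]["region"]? True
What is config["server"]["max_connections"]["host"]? 2.26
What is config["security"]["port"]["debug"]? 8.07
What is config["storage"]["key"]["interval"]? 5.5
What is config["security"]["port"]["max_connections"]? False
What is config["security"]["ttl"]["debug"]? 4.92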